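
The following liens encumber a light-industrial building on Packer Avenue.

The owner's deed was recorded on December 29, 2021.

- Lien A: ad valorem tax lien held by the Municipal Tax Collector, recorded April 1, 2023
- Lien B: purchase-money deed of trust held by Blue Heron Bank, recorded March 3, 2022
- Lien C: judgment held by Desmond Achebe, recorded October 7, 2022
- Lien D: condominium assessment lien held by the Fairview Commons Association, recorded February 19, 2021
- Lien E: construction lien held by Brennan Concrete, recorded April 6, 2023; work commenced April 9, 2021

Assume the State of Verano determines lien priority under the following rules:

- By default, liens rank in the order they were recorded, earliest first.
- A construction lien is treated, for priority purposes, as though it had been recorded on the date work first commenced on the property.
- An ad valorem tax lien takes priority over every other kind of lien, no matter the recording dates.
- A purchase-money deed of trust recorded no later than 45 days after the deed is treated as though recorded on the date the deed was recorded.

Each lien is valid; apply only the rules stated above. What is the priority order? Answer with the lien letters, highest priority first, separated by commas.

Effective dates: B missed the 45-day window (64 days after the deed), so its recording date stands; E is treated as recorded April 9, 2021, the work-commencement date.
As an ad valorem tax lien, A is senior to every other lien.
Ordering the rest by effective date: D (February 19, 2021), E (April 9, 2021), B (March 3, 2022), C (October 7, 2022).

A, D, E, B, C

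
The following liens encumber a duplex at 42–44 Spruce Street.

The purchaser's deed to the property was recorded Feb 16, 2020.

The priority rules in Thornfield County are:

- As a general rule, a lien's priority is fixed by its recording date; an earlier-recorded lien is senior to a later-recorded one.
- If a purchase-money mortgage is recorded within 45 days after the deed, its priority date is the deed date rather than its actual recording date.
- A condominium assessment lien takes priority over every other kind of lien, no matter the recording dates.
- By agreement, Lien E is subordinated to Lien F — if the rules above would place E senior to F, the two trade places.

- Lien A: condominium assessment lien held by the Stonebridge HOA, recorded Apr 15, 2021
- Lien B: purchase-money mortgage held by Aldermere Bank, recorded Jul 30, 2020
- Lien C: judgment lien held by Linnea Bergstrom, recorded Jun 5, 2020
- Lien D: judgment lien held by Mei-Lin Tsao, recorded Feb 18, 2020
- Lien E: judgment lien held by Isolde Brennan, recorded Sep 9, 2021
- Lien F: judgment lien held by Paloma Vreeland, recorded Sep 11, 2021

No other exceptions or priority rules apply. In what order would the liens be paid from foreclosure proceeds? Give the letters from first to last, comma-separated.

A, D, C, B, F, E

First, effective dates: B missed the 45-day window (165 days after the deed), so its recording date stands.
A is a condominium assessment lien, so it outranks all other liens regardless of date.
Among the remaining liens, by effective date: D (Feb 18, 2020), C (Jun 5, 2020), B (Jul 30, 2020), E (Sep 9, 2021), F (Sep 11, 2021).
E would otherwise be senior to F, so under the subordination agreement E and F exchange positions.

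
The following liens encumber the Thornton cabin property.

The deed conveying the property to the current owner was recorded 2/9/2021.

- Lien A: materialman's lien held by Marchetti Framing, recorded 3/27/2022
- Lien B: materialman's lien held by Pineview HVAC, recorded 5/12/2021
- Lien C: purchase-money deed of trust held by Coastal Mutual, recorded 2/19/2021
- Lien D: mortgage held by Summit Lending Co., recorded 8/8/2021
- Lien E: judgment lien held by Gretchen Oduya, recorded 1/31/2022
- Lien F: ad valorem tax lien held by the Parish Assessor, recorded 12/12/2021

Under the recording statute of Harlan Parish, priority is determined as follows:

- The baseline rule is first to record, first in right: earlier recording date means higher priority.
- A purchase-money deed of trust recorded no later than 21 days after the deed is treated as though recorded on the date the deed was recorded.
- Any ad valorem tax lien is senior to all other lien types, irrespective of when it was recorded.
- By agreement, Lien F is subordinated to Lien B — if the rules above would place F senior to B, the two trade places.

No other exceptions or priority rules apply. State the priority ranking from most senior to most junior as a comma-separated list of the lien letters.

B, C, F, D, E, A

First, effective dates: C relates back to the deed date 2/9/2021.
F is an ad valorem tax lien, so it outranks all other liens regardless of date.
Remaining liens by effective date: C (2/9/2021), B (5/12/2021), D (8/8/2021), E (1/31/2022), A (3/27/2022).
Because F would otherwise rank above B, the subordination swaps them.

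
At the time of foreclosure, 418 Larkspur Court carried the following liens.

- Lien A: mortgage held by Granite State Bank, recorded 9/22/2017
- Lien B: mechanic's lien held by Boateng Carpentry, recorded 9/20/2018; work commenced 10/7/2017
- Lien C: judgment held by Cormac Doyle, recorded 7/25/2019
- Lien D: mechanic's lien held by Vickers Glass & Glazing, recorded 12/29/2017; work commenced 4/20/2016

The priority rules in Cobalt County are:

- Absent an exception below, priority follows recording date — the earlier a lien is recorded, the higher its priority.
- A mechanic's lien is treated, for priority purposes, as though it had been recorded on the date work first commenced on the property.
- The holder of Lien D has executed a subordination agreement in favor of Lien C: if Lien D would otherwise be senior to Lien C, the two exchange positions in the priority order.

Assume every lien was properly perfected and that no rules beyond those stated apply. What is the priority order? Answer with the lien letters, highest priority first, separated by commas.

Effective dates after the stated exceptions: B is treated as recorded 10/7/2017, the work-commencement date; D relates back to 4/20/2016 (work commenced).
By effective date: D (4/20/2016), A (9/22/2017), B (10/7/2017), C (7/25/2019).
Because D would otherwise rank above C, the subordination swaps them.

C, A, B, D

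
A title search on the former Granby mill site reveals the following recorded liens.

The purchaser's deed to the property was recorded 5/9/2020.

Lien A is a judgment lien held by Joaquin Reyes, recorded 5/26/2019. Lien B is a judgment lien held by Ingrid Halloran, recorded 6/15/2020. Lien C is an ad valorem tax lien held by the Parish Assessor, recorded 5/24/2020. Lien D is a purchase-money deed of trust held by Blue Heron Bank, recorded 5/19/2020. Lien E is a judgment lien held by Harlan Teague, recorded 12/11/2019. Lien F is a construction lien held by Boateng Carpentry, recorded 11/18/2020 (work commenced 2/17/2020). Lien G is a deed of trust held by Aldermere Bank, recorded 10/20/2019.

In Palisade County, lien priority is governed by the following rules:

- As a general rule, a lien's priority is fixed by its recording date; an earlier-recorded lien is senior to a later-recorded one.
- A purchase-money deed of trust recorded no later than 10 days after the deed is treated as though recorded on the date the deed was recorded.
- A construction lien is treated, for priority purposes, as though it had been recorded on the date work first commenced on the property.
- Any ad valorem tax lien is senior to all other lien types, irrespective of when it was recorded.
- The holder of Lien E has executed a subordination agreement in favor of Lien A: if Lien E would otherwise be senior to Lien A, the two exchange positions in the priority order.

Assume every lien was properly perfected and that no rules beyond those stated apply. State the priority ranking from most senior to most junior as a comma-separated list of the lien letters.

C, A, G, E, F, D, B

Effective dates: D's effective date is the deed date, 5/9/2020; F's effective date is 2/17/2020, when work began.
C is an ad valorem tax lien and takes priority over every other lien.
The other liens, earliest effective date first: A (5/26/2019), G (10/20/2019), E (12/11/2019), F (2/17/2020), D (5/9/2020), B (6/15/2020).
Since E is not senior to A, the subordination leaves the order unchanged.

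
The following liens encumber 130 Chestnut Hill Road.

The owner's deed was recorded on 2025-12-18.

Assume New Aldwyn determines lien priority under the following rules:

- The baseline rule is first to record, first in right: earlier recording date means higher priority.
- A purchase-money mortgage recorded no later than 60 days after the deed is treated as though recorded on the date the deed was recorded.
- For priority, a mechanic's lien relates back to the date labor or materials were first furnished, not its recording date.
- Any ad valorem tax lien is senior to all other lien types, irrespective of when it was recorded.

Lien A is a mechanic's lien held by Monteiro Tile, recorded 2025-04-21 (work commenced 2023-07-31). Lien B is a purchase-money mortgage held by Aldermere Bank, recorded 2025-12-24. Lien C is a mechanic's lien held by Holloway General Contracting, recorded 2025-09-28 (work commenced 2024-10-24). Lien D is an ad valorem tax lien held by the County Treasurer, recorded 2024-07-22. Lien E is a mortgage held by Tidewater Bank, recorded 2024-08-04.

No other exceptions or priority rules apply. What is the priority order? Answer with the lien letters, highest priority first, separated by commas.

D, A, E, C, B

Adjusting effective dates: A's effective date is 2023-07-31, when work began; B relates back to the deed date 2025-12-18; C relates back to 2024-10-24 (work commenced).
D, as an ad valorem tax lien, has superpriority and ranks first.
Ordering the rest by effective date: A (2023-07-31), E (2024-08-04), C (2024-10-24), B (2025-12-18).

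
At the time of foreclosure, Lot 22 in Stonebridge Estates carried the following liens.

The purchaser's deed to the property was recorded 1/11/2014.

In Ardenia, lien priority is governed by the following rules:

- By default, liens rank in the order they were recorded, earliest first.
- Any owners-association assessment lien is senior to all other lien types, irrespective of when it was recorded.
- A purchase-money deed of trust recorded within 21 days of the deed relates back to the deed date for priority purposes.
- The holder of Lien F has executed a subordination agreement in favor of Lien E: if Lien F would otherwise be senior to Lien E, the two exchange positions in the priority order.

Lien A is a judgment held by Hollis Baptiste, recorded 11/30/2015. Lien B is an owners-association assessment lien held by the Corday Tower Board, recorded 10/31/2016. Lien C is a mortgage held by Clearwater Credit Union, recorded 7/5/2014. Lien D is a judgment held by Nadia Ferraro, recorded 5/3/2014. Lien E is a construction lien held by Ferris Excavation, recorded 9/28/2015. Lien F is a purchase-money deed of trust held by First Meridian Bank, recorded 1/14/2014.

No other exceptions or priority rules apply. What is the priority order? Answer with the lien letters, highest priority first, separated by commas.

B, E, D, C, F, A

First, effective dates: F was recorded within the 21-day window, so its effective date is the deed date 1/11/2014.
B is an owners-association assessment lien and takes priority over every other lien.
Among the remaining liens, by effective date: F (1/11/2014), D (5/3/2014), C (7/5/2014), E (9/28/2015), A (11/30/2015).
F is senior to E before the subordination, so the two trade places.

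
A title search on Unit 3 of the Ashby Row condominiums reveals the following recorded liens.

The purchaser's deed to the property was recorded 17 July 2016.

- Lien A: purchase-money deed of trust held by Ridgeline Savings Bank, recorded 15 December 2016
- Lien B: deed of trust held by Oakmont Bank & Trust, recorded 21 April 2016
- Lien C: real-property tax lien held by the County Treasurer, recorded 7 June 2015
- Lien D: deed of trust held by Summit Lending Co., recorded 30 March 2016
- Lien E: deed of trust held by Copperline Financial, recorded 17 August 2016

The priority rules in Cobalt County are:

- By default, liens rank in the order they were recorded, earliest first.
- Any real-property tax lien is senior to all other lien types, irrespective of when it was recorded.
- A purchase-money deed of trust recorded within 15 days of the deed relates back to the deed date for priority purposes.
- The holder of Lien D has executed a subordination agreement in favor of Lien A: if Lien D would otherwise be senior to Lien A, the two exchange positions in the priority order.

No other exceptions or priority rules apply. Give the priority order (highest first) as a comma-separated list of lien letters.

First, effective dates: A missed the 15-day window (151 days after the deed), so its recording date stands.
C is a real-property tax lien, so it outranks all other liens regardless of date.
Remaining liens by effective date: D (30 March 2016), B (21 April 2016), E (17 August 2016), A (15 December 2016).
Because D would otherwise rank above A, the subordination swaps them.

C, A, B, E, D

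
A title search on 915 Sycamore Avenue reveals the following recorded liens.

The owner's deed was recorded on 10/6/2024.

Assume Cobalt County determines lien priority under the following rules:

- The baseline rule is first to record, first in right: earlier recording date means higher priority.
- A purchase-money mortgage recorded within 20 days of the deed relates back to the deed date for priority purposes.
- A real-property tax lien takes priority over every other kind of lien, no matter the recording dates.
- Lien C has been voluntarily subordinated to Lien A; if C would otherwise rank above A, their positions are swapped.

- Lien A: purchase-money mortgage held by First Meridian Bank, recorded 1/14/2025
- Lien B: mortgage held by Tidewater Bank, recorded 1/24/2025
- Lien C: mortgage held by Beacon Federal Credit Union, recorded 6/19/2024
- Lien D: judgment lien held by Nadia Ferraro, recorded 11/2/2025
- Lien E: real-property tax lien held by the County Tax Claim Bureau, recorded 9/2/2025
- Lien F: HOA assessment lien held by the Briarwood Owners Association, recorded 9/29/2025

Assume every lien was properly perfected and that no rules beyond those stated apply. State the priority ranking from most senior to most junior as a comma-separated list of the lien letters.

E, A, C, B, F, D

Effective dates after the stated exceptions: A was recorded 100 days after the deed, outside the 20-day window, so it keeps its recording date.
E, as a real-property tax lien, has superpriority and ranks first.
Ordering the rest by effective date: C (6/19/2024), A (1/14/2025), B (1/24/2025), F (9/29/2025), D (11/2/2025).
The subordination applies — C was senior to A — so C and A swap.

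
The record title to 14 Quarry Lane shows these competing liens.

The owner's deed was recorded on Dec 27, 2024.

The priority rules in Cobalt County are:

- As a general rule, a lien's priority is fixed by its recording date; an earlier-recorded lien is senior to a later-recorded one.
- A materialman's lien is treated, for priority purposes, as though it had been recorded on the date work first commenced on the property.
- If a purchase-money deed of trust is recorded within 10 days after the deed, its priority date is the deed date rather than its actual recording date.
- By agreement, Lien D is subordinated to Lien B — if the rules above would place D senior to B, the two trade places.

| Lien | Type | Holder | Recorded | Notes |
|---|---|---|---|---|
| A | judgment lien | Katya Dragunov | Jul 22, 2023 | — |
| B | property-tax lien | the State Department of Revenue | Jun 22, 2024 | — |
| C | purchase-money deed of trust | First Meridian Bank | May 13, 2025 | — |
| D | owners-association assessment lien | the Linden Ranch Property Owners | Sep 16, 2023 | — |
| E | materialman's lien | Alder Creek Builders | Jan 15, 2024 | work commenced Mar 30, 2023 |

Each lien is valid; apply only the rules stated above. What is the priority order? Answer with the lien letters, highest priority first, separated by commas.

E, A, B, D, C

First, effective dates: C was recorded 137 days after the deed, outside the 10-day window, so it keeps its recording date; E relates back to Mar 30, 2023 (work commenced).
By effective date, earliest first: E (Mar 30, 2023), A (Jul 22, 2023), D (Sep 16, 2023), B (Jun 22, 2024), C (May 13, 2025).
D would otherwise be senior to B, so under the subordination agreement D and B exchange positions.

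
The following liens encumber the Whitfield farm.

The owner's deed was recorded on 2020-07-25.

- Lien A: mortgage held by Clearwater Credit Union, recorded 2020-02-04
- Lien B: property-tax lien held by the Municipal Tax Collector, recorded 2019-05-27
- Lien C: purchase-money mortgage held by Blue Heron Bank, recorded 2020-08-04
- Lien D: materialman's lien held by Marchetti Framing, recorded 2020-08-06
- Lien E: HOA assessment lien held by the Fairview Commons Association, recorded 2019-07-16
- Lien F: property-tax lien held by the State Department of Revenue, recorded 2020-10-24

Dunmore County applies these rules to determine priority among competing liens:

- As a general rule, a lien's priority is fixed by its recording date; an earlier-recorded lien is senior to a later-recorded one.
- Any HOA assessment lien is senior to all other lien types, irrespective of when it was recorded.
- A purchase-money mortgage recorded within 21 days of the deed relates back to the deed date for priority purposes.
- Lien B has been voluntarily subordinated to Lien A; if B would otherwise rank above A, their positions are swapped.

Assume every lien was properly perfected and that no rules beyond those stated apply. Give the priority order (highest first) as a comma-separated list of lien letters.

Effective dates: C's effective date is the deed date, 2020-07-25.
E, as an HOA assessment lien, has superpriority and ranks first.
Among the remaining liens, by effective date: B (2019-05-27), A (2020-02-04), C (2020-07-25), D (2020-08-06), F (2020-10-24).
B is senior to A before the subordination, so the two trade places.

E, A, B, C, D, F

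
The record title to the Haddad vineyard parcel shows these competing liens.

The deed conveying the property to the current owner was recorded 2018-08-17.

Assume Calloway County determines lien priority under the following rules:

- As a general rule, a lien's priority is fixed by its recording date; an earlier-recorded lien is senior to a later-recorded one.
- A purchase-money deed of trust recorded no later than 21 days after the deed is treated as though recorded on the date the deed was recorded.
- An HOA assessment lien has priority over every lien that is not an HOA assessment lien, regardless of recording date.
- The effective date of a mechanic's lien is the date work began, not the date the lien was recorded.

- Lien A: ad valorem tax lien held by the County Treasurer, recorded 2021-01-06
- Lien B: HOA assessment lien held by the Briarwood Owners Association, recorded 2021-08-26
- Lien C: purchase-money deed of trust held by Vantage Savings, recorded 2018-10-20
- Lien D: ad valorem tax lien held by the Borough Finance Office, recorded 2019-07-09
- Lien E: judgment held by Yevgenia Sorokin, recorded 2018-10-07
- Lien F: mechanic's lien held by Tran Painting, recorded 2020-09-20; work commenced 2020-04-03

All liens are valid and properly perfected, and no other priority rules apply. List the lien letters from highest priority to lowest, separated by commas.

B, E, C, D, F, A

Effective dates: C missed the 21-day window (64 days after the deed), so its recording date stands; F is treated as recorded 2020-04-03, the work-commencement date.
B is an HOA assessment lien, so it outranks all other liens regardless of date.
Ordering the rest by effective date: E (2018-10-07), C (2018-10-20), D (2019-07-09), F (2020-04-03), A (2021-01-06).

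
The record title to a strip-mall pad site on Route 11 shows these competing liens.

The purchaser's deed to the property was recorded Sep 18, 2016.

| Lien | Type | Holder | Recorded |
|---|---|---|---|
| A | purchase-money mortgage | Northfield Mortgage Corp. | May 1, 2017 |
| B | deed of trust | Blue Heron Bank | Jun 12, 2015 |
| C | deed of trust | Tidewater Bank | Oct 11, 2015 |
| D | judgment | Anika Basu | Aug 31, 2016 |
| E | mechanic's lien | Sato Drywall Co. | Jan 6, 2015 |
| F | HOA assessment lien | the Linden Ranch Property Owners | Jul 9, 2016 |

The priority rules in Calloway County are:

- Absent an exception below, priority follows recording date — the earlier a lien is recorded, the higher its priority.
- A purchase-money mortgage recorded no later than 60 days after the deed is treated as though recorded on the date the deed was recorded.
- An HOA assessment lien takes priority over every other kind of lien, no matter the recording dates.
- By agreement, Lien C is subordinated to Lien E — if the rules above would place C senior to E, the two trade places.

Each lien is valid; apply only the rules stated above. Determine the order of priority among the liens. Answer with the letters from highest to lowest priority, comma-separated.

Adjusting effective dates: A was recorded 225 days after the deed — beyond 60 days — so no relation-back applies.
F is an HOA assessment lien, so it outranks all other liens regardless of date.
Remaining liens by effective date: E (Jan 6, 2015), B (Jun 12, 2015), C (Oct 11, 2015), D (Aug 31, 2016), A (May 1, 2017).
C already ranks below E; the subordination has no effect.

F, E, B, C, D, A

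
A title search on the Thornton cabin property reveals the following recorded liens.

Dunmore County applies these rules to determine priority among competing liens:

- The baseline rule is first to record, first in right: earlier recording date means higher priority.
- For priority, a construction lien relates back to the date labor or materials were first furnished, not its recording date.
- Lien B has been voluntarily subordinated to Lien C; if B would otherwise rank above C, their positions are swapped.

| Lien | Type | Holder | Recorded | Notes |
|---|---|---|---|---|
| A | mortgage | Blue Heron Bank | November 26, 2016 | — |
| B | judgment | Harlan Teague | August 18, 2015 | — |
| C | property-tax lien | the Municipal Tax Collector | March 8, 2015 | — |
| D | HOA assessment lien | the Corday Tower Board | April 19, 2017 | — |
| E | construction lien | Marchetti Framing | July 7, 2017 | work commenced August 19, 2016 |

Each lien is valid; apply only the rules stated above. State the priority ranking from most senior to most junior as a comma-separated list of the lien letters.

Adjusting effective dates: E relates back to August 19, 2016 (work commenced).
By effective date: C (March 8, 2015), B (August 18, 2015), E (August 19, 2016), A (November 26, 2016), D (April 19, 2017).
B is already junior to C, so the subordination agreement changes nothing.

C, B, E, A, D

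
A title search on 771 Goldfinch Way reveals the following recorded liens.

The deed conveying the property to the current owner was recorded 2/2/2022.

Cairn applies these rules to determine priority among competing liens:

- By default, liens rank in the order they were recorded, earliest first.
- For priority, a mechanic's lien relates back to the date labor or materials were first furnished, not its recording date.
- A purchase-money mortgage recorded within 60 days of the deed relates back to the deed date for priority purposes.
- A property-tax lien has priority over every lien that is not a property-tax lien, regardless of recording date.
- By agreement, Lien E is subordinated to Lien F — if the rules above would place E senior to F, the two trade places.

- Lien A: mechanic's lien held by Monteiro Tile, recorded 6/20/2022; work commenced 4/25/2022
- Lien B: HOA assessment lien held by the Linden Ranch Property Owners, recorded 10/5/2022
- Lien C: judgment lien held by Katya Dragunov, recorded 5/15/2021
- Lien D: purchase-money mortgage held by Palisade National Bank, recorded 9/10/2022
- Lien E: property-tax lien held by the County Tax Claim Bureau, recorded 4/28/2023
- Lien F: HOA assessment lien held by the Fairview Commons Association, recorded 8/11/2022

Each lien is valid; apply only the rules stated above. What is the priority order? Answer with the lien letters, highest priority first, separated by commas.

F, C, A, E, D, B

Effective dates: A is treated as recorded 4/25/2022, the work-commencement date; D missed the 60-day window (220 days after the deed), so its recording date stands.
As a property-tax lien, E is senior to every other lien.
Ordering the rest by effective date: C (5/15/2021), A (4/25/2022), F (8/11/2022), D (9/10/2022), B (10/5/2022).
Because E would otherwise rank above F, the subordination swaps them.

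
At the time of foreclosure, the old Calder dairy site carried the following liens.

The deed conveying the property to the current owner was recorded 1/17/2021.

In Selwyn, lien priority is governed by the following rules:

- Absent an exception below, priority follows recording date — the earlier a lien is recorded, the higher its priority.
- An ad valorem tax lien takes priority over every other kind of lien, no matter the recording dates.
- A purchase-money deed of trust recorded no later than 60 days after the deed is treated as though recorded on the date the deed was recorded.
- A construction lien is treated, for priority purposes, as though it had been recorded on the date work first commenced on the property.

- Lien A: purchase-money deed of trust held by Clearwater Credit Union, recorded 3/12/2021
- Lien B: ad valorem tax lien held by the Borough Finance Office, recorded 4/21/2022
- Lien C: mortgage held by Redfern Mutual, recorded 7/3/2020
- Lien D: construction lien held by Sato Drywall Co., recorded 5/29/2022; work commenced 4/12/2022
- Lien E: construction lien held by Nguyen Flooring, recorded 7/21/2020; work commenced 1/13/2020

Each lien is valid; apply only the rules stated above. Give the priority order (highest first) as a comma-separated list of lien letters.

Adjusting effective dates: A relates back to the deed date 1/17/2021; D's effective date is 4/12/2022, when work began; E relates back to 1/13/2020 (work commenced).
B is an ad valorem tax lien and takes priority over every other lien.
Remaining liens by effective date: E (1/13/2020), C (7/3/2020), A (1/17/2021), D (4/12/2022).

B, E, C, A, D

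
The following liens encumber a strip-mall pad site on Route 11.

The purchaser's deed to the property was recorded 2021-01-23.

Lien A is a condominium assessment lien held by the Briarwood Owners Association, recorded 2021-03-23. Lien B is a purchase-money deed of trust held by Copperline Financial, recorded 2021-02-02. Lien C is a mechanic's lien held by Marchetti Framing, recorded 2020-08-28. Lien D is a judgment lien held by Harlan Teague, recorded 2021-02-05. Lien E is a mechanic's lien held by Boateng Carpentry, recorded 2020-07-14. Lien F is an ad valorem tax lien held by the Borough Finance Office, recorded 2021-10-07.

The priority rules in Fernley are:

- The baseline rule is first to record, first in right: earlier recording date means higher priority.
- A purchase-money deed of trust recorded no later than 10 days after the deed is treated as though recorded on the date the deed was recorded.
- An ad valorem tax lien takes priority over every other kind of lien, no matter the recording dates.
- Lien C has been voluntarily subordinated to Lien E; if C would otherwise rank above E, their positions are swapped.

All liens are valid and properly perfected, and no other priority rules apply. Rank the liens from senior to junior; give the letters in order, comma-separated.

F, E, C, B, D, A

Effective dates after the stated exceptions: B's effective date is the deed date, 2021-01-23.
F is an ad valorem tax lien, so it outranks all other liens regardless of date.
The other liens, earliest effective date first: E (2020-07-14), C (2020-08-28), B (2021-01-23), D (2021-02-05), A (2021-03-23).
C is already junior to E, so the subordination agreement changes nothing.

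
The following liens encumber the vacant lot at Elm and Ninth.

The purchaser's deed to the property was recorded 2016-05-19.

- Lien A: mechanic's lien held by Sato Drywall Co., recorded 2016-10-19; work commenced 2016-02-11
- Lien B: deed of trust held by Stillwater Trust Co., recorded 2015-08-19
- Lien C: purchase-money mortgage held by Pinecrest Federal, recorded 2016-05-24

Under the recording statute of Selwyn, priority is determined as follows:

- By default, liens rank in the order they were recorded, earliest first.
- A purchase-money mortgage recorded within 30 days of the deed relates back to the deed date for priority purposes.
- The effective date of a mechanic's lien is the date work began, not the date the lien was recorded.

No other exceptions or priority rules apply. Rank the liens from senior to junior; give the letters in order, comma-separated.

B, A, C

Effective dates: A relates back to 2016-02-11 (work commenced); C was recorded within the 30-day window, so its effective date is the deed date 2016-05-19.
Sorted by effective date: B (2015-08-19), A (2016-02-11), C (2016-05-19).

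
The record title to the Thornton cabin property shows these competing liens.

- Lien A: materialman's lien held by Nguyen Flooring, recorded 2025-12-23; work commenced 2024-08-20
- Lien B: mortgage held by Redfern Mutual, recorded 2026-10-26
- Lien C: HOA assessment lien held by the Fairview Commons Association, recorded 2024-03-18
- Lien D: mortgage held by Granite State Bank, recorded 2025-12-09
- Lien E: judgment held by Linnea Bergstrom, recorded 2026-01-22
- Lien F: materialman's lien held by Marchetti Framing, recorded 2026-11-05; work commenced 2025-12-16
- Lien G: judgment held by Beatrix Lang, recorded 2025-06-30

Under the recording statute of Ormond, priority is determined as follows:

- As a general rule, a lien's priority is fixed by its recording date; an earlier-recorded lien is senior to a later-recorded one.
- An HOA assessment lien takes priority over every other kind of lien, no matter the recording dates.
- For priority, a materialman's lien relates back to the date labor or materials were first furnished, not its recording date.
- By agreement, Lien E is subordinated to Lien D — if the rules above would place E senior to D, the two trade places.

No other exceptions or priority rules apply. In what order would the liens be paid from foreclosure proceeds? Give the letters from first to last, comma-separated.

C, A, G, D, F, E, B

Adjusting effective dates: A's effective date is 2024-08-20, when work began; F's effective date is 2025-12-16, when work began.
As an HOA assessment lien, C is senior to every other lien.
Among the remaining liens, by effective date: A (2024-08-20), G (2025-06-30), D (2025-12-09), F (2025-12-16), E (2026-01-22), B (2026-10-26).
E is already junior to D, so the subordination agreement changes nothing.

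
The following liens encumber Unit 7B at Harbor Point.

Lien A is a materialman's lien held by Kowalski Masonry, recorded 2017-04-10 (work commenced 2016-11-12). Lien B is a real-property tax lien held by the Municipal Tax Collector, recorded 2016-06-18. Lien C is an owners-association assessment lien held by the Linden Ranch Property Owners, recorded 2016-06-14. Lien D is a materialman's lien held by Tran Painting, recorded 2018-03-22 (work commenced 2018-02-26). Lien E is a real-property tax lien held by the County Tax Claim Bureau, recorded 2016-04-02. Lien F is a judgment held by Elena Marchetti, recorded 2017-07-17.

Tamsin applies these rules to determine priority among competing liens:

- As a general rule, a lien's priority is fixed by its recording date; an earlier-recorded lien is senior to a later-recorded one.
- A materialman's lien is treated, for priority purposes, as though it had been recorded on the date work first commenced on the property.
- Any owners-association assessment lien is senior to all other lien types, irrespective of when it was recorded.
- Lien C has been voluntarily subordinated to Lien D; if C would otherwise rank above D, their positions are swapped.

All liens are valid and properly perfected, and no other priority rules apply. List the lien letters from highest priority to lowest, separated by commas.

D, E, B, A, F, C

Effective dates: A's effective date is 2016-11-12, when work began; D is treated as recorded 2018-02-26, the work-commencement date.
C is an owners-association assessment lien and takes priority over every other lien.
Among the remaining liens, by effective date: E (2016-04-02), B (2016-06-18), A (2016-11-12), F (2017-07-17), D (2018-02-26).
C would otherwise be senior to D, so under the subordination agreement C and D exchange positions.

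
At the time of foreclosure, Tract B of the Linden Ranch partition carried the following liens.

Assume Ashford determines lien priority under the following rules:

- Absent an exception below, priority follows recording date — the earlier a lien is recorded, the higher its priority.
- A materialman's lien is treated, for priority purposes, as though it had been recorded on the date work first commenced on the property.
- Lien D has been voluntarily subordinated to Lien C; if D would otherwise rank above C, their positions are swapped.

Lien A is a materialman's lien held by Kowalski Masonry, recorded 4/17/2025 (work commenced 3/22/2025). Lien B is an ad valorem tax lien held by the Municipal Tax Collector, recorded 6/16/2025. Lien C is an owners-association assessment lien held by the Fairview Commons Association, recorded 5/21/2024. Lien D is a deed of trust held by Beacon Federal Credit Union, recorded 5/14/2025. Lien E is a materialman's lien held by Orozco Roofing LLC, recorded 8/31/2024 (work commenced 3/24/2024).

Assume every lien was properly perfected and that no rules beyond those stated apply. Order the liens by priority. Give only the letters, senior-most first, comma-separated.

Effective dates: A relates back to 3/22/2025 (work commenced); E relates back to 3/24/2024 (work commenced).
By effective date, earliest first: E (3/24/2024), C (5/21/2024), A (3/22/2025), D (5/14/2025), B (6/16/2025).
D is already junior to C, so the subordination agreement changes nothing.

E, C, A, D, B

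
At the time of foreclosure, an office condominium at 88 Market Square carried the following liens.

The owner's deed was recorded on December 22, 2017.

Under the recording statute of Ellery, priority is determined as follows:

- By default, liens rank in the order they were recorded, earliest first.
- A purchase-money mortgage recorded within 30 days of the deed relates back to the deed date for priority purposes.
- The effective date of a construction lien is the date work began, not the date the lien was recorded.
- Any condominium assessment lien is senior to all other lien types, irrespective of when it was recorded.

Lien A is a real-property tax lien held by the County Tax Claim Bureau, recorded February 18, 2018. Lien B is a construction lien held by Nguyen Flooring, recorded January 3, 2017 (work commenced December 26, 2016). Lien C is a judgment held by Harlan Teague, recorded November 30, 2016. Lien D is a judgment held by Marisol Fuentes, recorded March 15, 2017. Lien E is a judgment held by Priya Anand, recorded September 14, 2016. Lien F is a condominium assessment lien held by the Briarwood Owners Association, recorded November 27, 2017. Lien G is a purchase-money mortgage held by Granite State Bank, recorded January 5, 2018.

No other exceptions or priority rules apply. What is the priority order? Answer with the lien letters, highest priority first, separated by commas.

Effective dates: B relates back to December 26, 2016 (work commenced); G was recorded within the 30-day window, so its effective date is the deed date December 22, 2017.
F is a condominium assessment lien and takes priority over every other lien.
Remaining liens by effective date: E (September 14, 2016), C (November 30, 2016), B (December 26, 2016), D (March 15, 2017), G (December 22, 2017), A (February 18, 2018).

F, E, C, B, D, G, A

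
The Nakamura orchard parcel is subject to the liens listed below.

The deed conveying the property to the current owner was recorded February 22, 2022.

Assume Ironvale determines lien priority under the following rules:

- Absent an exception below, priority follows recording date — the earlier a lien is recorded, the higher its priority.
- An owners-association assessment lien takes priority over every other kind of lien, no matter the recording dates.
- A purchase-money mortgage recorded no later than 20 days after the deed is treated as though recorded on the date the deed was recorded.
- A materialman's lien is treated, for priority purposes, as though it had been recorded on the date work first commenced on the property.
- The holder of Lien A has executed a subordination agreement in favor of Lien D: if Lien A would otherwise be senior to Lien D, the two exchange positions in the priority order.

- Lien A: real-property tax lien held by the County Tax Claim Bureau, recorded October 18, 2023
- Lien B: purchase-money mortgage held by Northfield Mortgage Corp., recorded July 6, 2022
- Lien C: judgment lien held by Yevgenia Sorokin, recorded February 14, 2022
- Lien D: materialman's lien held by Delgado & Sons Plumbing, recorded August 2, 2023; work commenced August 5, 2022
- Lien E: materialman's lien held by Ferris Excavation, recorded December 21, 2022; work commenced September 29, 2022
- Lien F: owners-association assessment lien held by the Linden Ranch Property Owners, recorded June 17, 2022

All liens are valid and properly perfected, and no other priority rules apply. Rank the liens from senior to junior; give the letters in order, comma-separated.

First, effective dates: B missed the 20-day window (134 days after the deed), so its recording date stands; D relates back to August 5, 2022 (work commenced); E relates back to September 29, 2022 (work commenced).
As an owners-association assessment lien, F is senior to every other lien.
Among the remaining liens, by effective date: C (February 14, 2022), B (July 6, 2022), D (August 5, 2022), E (September 29, 2022), A (October 18, 2023).
A is already junior to D, so the subordination agreement changes nothing.

F, C, B, D, E, A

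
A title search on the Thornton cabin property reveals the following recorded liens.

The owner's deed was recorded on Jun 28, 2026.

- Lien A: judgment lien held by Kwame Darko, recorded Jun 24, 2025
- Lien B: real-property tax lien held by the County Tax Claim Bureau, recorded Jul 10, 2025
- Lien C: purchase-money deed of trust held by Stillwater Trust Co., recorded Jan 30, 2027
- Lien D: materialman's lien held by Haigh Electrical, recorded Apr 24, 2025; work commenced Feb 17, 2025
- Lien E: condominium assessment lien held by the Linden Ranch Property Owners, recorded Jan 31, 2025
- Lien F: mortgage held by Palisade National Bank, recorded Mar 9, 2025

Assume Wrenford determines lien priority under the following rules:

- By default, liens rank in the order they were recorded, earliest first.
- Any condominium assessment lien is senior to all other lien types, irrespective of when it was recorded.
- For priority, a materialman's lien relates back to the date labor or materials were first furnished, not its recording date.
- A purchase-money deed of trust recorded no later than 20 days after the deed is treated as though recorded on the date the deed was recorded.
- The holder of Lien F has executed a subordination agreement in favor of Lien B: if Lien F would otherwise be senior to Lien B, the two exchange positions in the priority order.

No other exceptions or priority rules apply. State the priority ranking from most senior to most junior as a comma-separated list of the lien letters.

E, D, B, A, F, C

Adjusting effective dates: C was recorded 216 days after the deed, outside the 20-day window, so it keeps its recording date; D relates back to Feb 17, 2025 (work commenced).
E, as a condominium assessment lien, has superpriority and ranks first.
Remaining liens by effective date: D (Feb 17, 2025), F (Mar 9, 2025), A (Jun 24, 2025), B (Jul 10, 2025), C (Jan 30, 2027).
The subordination applies — F was senior to B — so F and B swap.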